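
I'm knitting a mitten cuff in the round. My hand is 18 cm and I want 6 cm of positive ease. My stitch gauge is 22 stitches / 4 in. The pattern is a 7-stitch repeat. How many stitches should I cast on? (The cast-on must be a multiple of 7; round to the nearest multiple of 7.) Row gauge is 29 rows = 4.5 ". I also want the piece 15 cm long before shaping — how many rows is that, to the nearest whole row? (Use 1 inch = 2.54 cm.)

Cast on 49 stitches; work 38 rows.

Finished = 18 + 6 = 24 cm.
24 cm × 1/2.54 = 9.45 inches.
22/4 = 5.5 sts per in; 9.45 × 5.5 = 51.97 sts.
Nearest multiple of 7 → 49.
15 cm = 5.91 inches; × 6.444 = 38.06 → 38 rows.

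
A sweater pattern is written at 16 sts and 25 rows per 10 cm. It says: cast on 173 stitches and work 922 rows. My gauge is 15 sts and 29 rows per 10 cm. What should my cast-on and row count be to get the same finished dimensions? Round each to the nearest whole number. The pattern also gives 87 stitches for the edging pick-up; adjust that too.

Stitches: 173 × 15/16 = 162.19 → 162.
Rows: 922 × 29/25 = 1069.52 → 1070.
edging pick-up: 87 × 15/16 = 81.56 → 82.

Cast on 162 stitches; work 1070 rows; edging pick-up 82 stitches.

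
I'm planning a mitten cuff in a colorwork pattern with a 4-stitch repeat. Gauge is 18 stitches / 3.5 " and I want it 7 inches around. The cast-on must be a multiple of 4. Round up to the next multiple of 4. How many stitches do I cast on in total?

18 / 3.5 = 5.143 sts per inch.
7 × 5.143 = 36.00 sts.
Next multiple of 4: 36.

Cast on 36 stitches.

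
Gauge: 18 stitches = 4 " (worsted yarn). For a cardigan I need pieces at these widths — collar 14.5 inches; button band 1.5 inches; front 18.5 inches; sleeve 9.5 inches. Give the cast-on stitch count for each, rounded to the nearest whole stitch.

collar 65; button band 7; front 83; sleeve 43.

Rate = 18/4 = 4.5 sts per in.
collar: 14.5 × 4.5 = 65.25 → 65.
button band: 1.5 × 4.5 = 6.75 → 7.
front: 18.5 × 4.5 = 83.25 → 83.
sleeve: 9.5 × 4.5 = 42.75 → 43.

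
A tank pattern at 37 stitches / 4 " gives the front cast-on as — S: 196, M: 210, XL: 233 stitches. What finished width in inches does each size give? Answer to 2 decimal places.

37/4 = 9.25 sts per in.
S: 196 / 9.25 = 21.189 → 21.19 in.
M: 210 / 9.25 = 22.703 → 22.70 in.
XL: 233 / 9.25 = 25.189 → 25.19 in.

S 21.19 inches; M 22.70 inches; XL 25.19 inches.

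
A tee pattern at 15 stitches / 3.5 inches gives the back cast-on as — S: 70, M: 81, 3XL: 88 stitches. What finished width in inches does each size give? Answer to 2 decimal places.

S 16.33 inches; M 18.90 inches; 3XL 20.53 inches.

15/3.5 = 4.286 sts per in.
S: 70 / 4.286 = 16.333 → 16.33 in.
M: 81 / 4.286 = 18.900 → 18.90 in.
3XL: 88 / 4.286 = 20.533 → 20.53 in.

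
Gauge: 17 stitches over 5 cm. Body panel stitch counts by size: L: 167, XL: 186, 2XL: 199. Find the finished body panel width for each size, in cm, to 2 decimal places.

17/5 = 3.4 sts per cm.
L: 167 / 3.4 = 49.118 → 49.12 cm.
XL: 186 / 3.4 = 54.706 → 54.71 cm.
2XL: 199 / 3.4 = 58.529 → 58.53 cm.

L 49.12 cm; XL 54.71 cm; 2XL 58.53 cm.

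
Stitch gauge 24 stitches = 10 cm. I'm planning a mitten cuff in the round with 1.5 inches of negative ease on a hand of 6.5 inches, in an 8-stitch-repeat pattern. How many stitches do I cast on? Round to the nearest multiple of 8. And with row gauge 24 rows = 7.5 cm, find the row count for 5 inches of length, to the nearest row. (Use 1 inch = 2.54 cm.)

Finished = 6.5 − 1.5 = 5 inches.
5 inches × 2.54 = 12.70 cm.
24/10 = 2.4 sts per cm; 12.70 × 2.4 = 30.48 sts.
Nearest multiple of 8 → 32.
5 inches = 12.70 cm; × 3.2 = 40.64 → 41 rows.

Cast on 32 stitches; work 41 rows.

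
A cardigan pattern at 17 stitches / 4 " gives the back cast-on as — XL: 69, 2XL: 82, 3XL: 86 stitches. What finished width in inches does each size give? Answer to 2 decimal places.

XL 16.24 inches; 2XL 19.29 inches; 3XL 20.24 inches.

17/4 = 4.25 sts per in.
XL: 69 / 4.25 = 16.235 → 16.24 in.
2XL: 82 / 4.25 = 19.294 → 19.29 in.
3XL: 86 / 4.25 = 20.235 → 20.24 in.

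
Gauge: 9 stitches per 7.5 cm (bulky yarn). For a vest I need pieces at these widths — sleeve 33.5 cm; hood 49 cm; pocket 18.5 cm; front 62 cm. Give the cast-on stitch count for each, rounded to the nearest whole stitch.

Rate = 9/7.5 = 1.2 sts per cm.
sleeve: 33.5 × 1.2 = 40.20 → 40.
hood: 49 × 1.2 = 58.80 → 59.
pocket: 18.5 × 1.2 = 22.20 → 22.
front: 62 × 1.2 = 74.40 → 74.

sleeve 40; hood 59; pocket 22; front 74.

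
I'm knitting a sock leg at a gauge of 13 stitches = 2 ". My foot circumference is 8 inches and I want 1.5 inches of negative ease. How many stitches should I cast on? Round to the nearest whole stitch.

Cast on 42 stitches.

Finished = 8 − 1.5 = 6.5 in.
13 / 2 = 6.5 sts per inch.
6.50 × 6.5 = 42.25 sts.
→ 42 sts.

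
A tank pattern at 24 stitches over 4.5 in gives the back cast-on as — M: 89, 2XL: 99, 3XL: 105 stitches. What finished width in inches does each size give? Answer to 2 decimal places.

M 16.69 inches; 2XL 18.56 inches; 3XL 19.69 inches.

24/4.5 = 5.333 sts per in.
M: 89 / 5.333 = 16.688 → 16.69 in.
2XL: 99 / 5.333 = 18.562 → 18.56 in.
3XL: 105 / 5.333 = 19.688 → 19.69 in.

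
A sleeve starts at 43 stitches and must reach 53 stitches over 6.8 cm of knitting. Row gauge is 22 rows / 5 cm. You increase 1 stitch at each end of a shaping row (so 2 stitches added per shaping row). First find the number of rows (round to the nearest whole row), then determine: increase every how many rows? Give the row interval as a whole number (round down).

Rows = 6.8 × 4.4 = 29.9 → 30 rows.
Stitches to add: 10 → 5 shaping rows (at 2 st each).
30 / 5 = 6.00 → every 6 rows.

Increase every 6th row.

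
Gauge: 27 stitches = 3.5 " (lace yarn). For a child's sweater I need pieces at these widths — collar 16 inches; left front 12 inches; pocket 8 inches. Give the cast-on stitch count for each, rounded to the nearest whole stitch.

Rate = 27/3.5 = 7.714 sts per in.
collar: 16 × 7.714 = 123.43 → 123.
left front: 12 × 7.714 = 92.57 → 93.
pocket: 8 × 7.714 = 61.71 → 62.

collar 123; left front 93; pocket 62.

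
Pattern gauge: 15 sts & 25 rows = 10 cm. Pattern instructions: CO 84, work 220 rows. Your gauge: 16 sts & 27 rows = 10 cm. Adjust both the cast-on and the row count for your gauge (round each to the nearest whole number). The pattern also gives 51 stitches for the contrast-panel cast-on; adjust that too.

Cast on 90 stitches; work 238 rows; contrast-panel cast-on 54 stitches.

Stitches: 84 × 16/15 = 89.60 → 90.
Rows: 220 × 27/25 = 237.60 → 238.
contrast-panel cast-on: 51 × 16/15 = 54.40 → 54.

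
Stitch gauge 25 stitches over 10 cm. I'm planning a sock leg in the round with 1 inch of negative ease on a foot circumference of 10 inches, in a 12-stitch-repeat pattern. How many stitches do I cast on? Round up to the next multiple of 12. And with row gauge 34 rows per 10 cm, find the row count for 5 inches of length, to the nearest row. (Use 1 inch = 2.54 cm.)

Cast on 60 stitches; work 43 rows.

Finished = 10 − 1 = 9 inches.
9 inches × 2.54 = 22.86 cm.
25/10 = 2.5 sts per cm; 22.86 × 2.5 = 57.15 sts.
Next multiple of 12 → 60.
5 inches = 12.70 cm; × 3.4 = 43.18 → 43 rows.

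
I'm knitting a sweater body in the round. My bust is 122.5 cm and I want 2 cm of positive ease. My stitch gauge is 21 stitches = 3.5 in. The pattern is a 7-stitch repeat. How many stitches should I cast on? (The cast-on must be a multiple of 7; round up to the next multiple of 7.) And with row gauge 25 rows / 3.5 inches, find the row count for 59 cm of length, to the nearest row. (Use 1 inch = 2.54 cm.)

Finished = 122.5 + 2 = 124.5 cm.
124.5 cm × 1/2.54 = 49.02 inches.
21/3.5 = 6 sts per in; 49.02 × 6 = 294.09 sts.
Next multiple of 7 → 301.
59 cm = 23.23 inches; × 7.143 = 165.92 → 166 rows.

Cast on 301 stitches; work 166 rows.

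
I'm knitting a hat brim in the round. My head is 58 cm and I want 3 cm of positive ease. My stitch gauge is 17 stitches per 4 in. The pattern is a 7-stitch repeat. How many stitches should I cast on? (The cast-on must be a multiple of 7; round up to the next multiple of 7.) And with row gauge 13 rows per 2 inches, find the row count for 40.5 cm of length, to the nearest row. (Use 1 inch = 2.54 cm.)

Cast on 105 stitches; work 104 rows.

Finished = 58 + 3 = 61 cm.
61 cm × 1/2.54 = 24.02 inches.
17/4 = 4.25 sts per in; 24.02 × 4.25 = 102.07 sts.
Next multiple of 7 → 105.
40.5 cm = 15.94 inches; × 6.5 = 103.64 → 104 rows.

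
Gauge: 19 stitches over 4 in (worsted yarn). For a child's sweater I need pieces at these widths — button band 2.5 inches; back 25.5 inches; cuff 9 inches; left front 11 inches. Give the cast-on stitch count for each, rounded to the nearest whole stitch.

Rate = 19/4 = 4.75 sts per in.
button band: 2.5 × 4.75 = 11.88 → 12.
back: 25.5 × 4.75 = 121.12 → 121.
cuff: 9 × 4.75 = 42.75 → 43.
left front: 11 × 4.75 = 52.25 → 52.

button band 12; back 121; cuff 43; left front 52.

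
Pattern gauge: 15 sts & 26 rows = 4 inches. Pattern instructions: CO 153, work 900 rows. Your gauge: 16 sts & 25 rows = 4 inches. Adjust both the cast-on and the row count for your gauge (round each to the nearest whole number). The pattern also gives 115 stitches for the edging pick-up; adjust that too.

Cast on 163 stitches; work 865 rows; edging pick-up 123 stitches.

Stitches: 153 × 16/15 = 163.20 → 163.
Rows: 900 × 25/26 = 865.38 → 865.
edging pick-up: 115 × 16/15 = 122.67 → 123.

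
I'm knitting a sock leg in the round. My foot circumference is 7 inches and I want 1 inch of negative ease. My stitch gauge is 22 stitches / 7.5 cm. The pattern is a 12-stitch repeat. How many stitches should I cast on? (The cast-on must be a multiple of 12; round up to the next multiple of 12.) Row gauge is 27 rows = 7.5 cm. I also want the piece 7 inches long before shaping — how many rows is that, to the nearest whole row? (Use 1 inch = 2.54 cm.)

Cast on 48 stitches; work 64 rows.

Finished = 7 − 1 = 6 inches.
6 inches × 2.54 = 15.24 cm.
22/7.5 = 2.933 sts per cm; 15.24 × 2.933 = 44.70 sts.
Next multiple of 12 → 48.
7 inches = 17.78 cm; × 3.6 = 64.01 → 64 rows.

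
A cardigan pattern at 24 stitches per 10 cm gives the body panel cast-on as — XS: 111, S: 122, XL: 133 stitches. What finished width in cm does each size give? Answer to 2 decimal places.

24/10 = 2.4 sts per cm.
XS: 111 / 2.4 = 46.250 → 46.25 cm.
S: 122 / 2.4 = 50.833 → 50.83 cm.
XL: 133 / 2.4 = 55.417 → 55.42 cm.

XS 46.25 cm; S 50.83 cm; XL 55.42 cm.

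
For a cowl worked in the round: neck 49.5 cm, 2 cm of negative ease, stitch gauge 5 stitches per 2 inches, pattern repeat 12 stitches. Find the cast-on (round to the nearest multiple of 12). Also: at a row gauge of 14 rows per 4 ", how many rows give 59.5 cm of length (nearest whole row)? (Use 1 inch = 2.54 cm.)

Cast on 48 stitches; work 82 rows.

Finished = 49.5 − 2 = 47.5 cm.
47.5 cm × 1/2.54 = 18.70 inches.
5/2 = 2.5 sts per in; 18.70 × 2.5 = 46.75 sts.
Nearest multiple of 12 → 48.
59.5 cm = 23.43 inches; × 3.5 = 81.99 → 82 rows.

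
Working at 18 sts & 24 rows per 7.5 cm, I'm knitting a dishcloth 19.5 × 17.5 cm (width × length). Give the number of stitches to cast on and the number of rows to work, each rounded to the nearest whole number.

Stitch gauge = 18/7.5 = 2.4 sts/cm; 19.5 × 2.4 = 46.80 → 47 sts.
Row gauge = 24/7.5 = 3.2 rows/cm; 17.5 × 3.2 = 56.00 → 56 rows.

Cast on 47 stitches and work 56 rows.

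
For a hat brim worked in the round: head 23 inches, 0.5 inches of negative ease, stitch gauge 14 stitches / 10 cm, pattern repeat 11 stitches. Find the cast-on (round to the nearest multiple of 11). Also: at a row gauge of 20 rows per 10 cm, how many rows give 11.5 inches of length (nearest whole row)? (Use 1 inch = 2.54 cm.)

Finished = 23 − 0.5 = 22.5 inches.
22.5 inches × 2.54 = 57.15 cm.
14/10 = 1.4 sts per cm; 57.15 × 1.4 = 80.01 sts.
Nearest multiple of 11 → 77.
11.5 inches = 29.21 cm; × 2 = 58.42 → 58 rows.

Cast on 77 stitches; work 58 rows.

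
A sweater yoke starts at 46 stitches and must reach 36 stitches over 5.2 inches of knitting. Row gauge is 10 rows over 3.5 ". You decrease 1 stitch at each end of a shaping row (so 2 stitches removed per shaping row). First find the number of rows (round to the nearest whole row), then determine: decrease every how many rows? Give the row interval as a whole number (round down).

Rows = 5.2 × 2.857 = 14.9 → 15 rows.
Stitches to remove: 10 → 5 shaping rows (at 2 st each).
15 / 5 = 3.00 → every 3 rows.

Decrease every 3rd row.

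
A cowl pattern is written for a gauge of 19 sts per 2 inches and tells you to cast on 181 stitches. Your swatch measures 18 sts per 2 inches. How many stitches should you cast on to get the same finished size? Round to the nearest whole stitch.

Scale factor = 18 / 19 = 0.947.
181 × 18 / 19 = 171.47 sts.
→ 171 sts.

Cast on 171 stitches.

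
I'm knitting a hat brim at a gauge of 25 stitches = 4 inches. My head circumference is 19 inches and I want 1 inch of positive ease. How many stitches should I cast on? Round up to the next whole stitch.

Finished = 19 + 1 = 20 in.
25 / 4 = 6.25 sts per inch.
20.00 × 6.25 = 125.00 sts.

125 stitches.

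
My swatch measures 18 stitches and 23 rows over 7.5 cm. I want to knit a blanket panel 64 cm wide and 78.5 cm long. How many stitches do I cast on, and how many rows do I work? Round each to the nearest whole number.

Stitch gauge = 18/7.5 = 2.4 sts/cm; 64 × 2.4 = 153.60 → 154 sts.
Row gauge = 23/7.5 = 3.067 rows/cm; 78.5 × 3.067 = 240.73 → 241 rows.

Cast on 154 stitches and work 241 rows.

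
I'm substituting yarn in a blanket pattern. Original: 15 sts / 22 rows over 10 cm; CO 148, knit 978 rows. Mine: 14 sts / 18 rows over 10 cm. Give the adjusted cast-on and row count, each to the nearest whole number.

Stitches: 148 × 14/15 = 138.13 → 138.
Rows: 978 × 18/22 = 800.18 → 800.

Cast on 138 stitches; work 800 rows.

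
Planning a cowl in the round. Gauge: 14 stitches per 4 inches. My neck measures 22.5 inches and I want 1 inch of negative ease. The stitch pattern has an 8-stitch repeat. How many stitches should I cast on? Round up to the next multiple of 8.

Finished = 22.5 − 1 = 21.5 inches.
14 / 4 = 3.5 sts/in.
21.5 × 3.5 = 75.25 sts.
Next multiple of 8: 80.

80 stitches.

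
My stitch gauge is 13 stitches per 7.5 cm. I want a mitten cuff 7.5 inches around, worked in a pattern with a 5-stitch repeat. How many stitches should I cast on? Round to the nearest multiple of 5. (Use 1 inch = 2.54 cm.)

7.5 in = 7.5 × 2.54 = 19.05 cm.
13 / 7.5 = 1.733 sts/cm.
19.05 × 1.733 = 33.02 sts.
→ 35.

35 stitches.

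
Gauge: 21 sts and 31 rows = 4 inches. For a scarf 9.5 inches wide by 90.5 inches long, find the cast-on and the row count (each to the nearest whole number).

Cast on 50 stitches and work 701 rows.

Stitch gauge = 21/4 = 5.25 sts/in; 9.5 × 5.25 = 49.88 → 50 sts.
Row gauge = 31/4 = 7.75 rows/in; 90.5 × 7.75 = 701.38 → 701 rows.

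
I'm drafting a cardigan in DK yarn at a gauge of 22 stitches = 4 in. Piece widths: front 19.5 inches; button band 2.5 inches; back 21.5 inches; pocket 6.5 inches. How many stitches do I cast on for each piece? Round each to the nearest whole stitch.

Rate = 22/4 = 5.5 sts per in.
front: 19.5 × 5.5 = 107.25 → 107.
button band: 2.5 × 5.5 = 13.75 → 14.
back: 21.5 × 5.5 = 118.25 → 118.
pocket: 6.5 × 5.5 = 35.75 → 36.

front 107; button band 14; back 118; pocket 36.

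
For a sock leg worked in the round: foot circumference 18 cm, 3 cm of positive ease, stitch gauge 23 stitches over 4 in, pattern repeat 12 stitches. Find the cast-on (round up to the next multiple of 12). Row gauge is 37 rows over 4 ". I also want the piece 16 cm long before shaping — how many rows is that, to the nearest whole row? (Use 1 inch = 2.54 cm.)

Finished = 18 + 3 = 21 cm.
21 cm × 1/2.54 = 8.27 inches.
23/4 = 5.75 sts per in; 8.27 × 5.75 = 47.54 sts.
Next multiple of 12 → 48.
16 cm = 6.30 inches; × 9.25 = 58.27 → 58 rows.

Cast on 48 stitches; work 58 rows.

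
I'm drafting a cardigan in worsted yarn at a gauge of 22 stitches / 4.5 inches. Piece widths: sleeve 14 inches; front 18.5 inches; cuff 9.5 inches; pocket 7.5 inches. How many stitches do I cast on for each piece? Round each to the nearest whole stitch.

Rate = 22/4.5 = 4.889 sts per in.
sleeve: 14 × 4.889 = 68.44 → 68.
front: 18.5 × 4.889 = 90.44 → 90.
cuff: 9.5 × 4.889 = 46.44 → 46.
pocket: 7.5 × 4.889 = 36.67 → 37.

sleeve 68; front 90; cuff 46; pocket 37.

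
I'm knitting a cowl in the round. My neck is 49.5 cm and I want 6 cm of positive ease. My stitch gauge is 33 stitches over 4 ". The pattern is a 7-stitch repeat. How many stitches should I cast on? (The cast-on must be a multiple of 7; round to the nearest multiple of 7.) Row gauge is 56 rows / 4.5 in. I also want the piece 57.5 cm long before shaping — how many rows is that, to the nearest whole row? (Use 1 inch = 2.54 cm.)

Cast on 182 stitches; work 282 rows.

Finished = 49.5 + 6 = 55.5 cm.
55.5 cm × 1/2.54 = 21.85 inches.
33/4 = 8.25 sts per in; 21.85 × 8.25 = 180.27 sts.
Nearest multiple of 7 → 182.
57.5 cm = 22.64 inches; × 12.444 = 281.71 → 282 rows.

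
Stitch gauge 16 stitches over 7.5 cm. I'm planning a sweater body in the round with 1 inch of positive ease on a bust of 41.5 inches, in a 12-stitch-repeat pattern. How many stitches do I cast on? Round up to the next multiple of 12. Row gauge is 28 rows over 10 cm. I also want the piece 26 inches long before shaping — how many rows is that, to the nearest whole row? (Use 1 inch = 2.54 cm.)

Cast on 240 stitches; work 185 rows.

Finished = 41.5 + 1 = 42.5 inches.
42.5 inches × 2.54 = 107.95 cm.
16/7.5 = 2.133 sts per cm; 107.95 × 2.133 = 230.29 sts.
Next multiple of 12 → 240.
26 inches = 66.04 cm; × 2.8 = 184.91 → 185 rows.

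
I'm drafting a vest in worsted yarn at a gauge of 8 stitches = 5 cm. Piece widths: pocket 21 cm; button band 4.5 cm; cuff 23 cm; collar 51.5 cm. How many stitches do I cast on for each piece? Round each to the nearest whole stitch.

Rate = 8/5 = 1.6 sts per cm.
pocket: 21 × 1.6 = 33.60 → 34.
button band: 4.5 × 1.6 = 7.20 → 7.
cuff: 23 × 1.6 = 36.80 → 37.
collar: 51.5 × 1.6 = 82.40 → 82.

pocket 34; button band 7; cuff 37; collar 82.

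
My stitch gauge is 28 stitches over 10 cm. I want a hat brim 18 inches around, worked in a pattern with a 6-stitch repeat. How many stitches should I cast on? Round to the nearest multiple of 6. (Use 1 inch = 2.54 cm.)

CO 126 sts.

18 in = 18 × 2.54 = 45.72 cm.
28 / 10 = 2.8 sts/cm.
45.72 × 2.8 = 128.02 sts.
→ 126.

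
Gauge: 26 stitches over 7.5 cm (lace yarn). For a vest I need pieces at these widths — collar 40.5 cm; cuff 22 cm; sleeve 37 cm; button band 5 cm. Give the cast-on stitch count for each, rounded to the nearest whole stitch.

collar 140; cuff 76; sleeve 128; button band 17.

Rate = 26/7.5 = 3.467 sts per cm.
collar: 40.5 × 3.467 = 140.40 → 140.
cuff: 22 × 3.467 = 76.27 → 76.
sleeve: 37 × 3.467 = 128.27 → 128.
button band: 5 × 3.467 = 17.33 → 17.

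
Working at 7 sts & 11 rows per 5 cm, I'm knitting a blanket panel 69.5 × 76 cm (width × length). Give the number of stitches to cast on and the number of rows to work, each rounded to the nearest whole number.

Stitch gauge = 7/5 = 1.4 sts/cm; 69.5 × 1.4 = 97.30 → 97 sts.
Row gauge = 11/5 = 2.2 rows/cm; 76 × 2.2 = 167.20 → 167 rows.

Cast on 97 stitches and work 167 rows.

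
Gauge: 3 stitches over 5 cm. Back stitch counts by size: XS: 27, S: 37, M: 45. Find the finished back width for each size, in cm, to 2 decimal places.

XS 45.00 cm; S 61.67 cm; M 75.00 cm.

3/5 = 0.6 sts per cm.
XS: 27 / 0.6 = 45.000 → 45.00 cm.
S: 37 / 0.6 = 61.667 → 61.67 cm.
M: 45 / 0.6 = 75.000 → 75.00 cm.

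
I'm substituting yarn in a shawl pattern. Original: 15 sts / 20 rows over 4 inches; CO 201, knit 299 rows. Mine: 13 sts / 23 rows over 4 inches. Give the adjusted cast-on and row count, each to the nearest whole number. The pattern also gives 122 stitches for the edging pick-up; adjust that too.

Cast on 174 stitches; work 344 rows; edging pick-up 106 stitches.

Stitches: 201 × 13/15 = 174.20 → 174.
Rows: 299 × 23/20 = 343.85 → 344.
edging pick-up: 122 × 13/15 = 105.73 → 106.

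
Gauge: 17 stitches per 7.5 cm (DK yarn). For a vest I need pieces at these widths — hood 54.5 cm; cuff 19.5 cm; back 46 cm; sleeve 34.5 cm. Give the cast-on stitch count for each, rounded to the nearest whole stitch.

Rate = 17/7.5 = 2.267 sts per cm.
hood: 54.5 × 2.267 = 123.53 → 124.
cuff: 19.5 × 2.267 = 44.20 → 44.
back: 46 × 2.267 = 104.27 → 104.
sleeve: 34.5 × 2.267 = 78.20 → 78.

hood 124; cuff 44; back 104; sleeve 78.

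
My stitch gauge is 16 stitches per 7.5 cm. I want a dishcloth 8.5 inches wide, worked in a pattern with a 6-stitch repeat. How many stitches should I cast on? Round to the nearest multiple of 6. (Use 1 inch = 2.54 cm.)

8.5 in = 8.5 × 2.54 = 21.59 cm.
16 / 7.5 = 2.133 sts/cm.
21.59 × 2.133 = 46.06 sts.
→ 48.

Cast on 48 stitches.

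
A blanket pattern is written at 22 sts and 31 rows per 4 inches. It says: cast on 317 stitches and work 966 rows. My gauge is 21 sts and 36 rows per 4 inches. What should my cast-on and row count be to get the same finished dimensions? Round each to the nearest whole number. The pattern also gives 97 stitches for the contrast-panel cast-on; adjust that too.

Cast on 303 stitches; work 1122 rows; contrast-panel cast-on 93 stitches.

Stitches: 317 × 21/22 = 302.59 → 303.
Rows: 966 × 36/31 = 1121.81 → 1122.
contrast-panel cast-on: 97 × 21/22 = 92.59 → 93.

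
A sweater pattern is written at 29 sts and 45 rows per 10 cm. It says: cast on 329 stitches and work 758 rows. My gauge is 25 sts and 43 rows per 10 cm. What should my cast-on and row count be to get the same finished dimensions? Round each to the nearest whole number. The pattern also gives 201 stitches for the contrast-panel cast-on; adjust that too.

Cast on 284 stitches; work 724 rows; contrast-panel cast-on 173 stitches.

Stitches: 329 × 25/29 = 283.62 → 284.
Rows: 758 × 43/45 = 724.31 → 724.
contrast-panel cast-on: 201 × 25/29 = 173.28 → 173.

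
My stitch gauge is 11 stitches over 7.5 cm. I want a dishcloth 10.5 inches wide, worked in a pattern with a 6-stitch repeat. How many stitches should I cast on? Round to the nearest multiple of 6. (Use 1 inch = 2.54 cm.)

42 stitches.

10.5 in = 10.5 × 2.54 = 26.67 cm.
11 / 7.5 = 1.467 sts/cm.
26.67 × 1.467 = 39.12 sts.
→ 42.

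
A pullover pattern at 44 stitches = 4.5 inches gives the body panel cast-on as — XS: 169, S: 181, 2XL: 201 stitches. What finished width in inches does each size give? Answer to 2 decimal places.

XS 17.28 inches; S 18.51 inches; 2XL 20.56 inches.

44/4.5 = 9.778 sts per in.
XS: 169 / 9.778 = 17.284 → 17.28 in.
S: 181 / 9.778 = 18.511 → 18.51 in.
2XL: 201 / 9.778 = 20.557 → 20.56 in.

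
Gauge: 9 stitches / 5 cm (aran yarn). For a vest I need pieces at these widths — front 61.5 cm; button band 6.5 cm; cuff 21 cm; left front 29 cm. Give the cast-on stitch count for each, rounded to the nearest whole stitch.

front 111; button band 12; cuff 38; left front 52.

Rate = 9/5 = 1.8 sts per cm.
front: 61.5 × 1.8 = 110.70 → 111.
button band: 6.5 × 1.8 = 11.70 → 12.
cuff: 21 × 1.8 = 37.80 → 38.
left front: 29 × 1.8 = 52.20 → 52.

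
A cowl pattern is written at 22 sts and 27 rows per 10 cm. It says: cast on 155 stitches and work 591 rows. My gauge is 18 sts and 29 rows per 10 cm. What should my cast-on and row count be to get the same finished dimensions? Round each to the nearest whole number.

Stitches: 155 × 18/22 = 126.82 → 127.
Rows: 591 × 29/27 = 634.78 → 635.

Cast on 127 stitches; work 635 rows.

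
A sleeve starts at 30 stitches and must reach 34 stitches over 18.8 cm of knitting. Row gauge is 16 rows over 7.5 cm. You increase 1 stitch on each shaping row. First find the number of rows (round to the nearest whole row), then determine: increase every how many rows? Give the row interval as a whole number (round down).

Rows = 18.8 × 2.133 = 40.1 → 40 rows.
Stitches to add: 4 → 4 shaping rows (at 1 st each).
40 / 4 = 10.00 → every 10 rows.

Increase every 10th row.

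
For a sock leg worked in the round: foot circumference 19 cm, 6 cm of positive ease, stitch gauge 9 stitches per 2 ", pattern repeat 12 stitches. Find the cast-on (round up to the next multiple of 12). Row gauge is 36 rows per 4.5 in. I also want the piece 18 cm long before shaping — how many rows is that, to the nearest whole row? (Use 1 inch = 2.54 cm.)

Cast on 48 stitches; work 57 rows.

Finished = 19 + 6 = 25 cm.
25 cm × 1/2.54 = 9.84 inches.
9/2 = 4.5 sts per in; 9.84 × 4.5 = 44.29 sts.
Next multiple of 12 → 48.
18 cm = 7.09 inches; × 8 = 56.69 → 57 rows.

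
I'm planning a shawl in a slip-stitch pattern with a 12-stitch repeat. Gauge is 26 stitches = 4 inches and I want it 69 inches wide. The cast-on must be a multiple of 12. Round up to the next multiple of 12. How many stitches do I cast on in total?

CO 456 sts.

26 / 4 = 6.5 sts per inch.
69 × 6.5 = 448.50 sts.
Next multiple of 12: 456.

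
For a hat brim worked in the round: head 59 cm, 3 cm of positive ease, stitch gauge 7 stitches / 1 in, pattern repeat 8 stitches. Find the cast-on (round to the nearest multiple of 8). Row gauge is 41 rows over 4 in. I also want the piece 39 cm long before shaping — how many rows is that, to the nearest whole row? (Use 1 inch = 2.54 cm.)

Finished = 59 + 3 = 62 cm.
62 cm × 1/2.54 = 24.41 inches.
7/1 = 7 sts per in; 24.41 × 7 = 170.87 sts.
Nearest multiple of 8 → 168.
39 cm = 15.35 inches; × 10.25 = 157.38 → 157 rows.

Cast on 168 stitches; work 157 rows.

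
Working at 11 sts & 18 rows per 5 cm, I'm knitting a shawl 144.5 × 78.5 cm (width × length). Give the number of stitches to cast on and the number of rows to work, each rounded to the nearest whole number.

Cast on 318 stitches and work 283 rows.

Stitch gauge = 11/5 = 2.2 sts/cm; 144.5 × 2.2 = 317.90 → 318 sts.
Row gauge = 18/5 = 3.6 rows/cm; 78.5 × 3.6 = 282.60 → 283 rows.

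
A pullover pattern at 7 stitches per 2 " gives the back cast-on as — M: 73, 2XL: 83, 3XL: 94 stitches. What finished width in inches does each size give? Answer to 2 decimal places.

M 20.86 inches; 2XL 23.71 inches; 3XL 26.86 inches.

7/2 = 3.5 sts per in.
M: 73 / 3.5 = 20.857 → 20.86 in.
2XL: 83 / 3.5 = 23.714 → 23.71 in.
3XL: 94 / 3.5 = 26.857 → 26.86 in.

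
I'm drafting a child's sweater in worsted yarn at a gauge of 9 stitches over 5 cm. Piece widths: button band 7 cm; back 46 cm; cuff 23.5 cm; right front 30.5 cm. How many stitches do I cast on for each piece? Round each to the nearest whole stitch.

button band 13; back 83; cuff 42; right front 55.

Rate = 9/5 = 1.8 sts per cm.
button band: 7 × 1.8 = 12.60 → 13.
back: 46 × 1.8 = 82.80 → 83.
cuff: 23.5 × 1.8 = 42.30 → 42.
right front: 30.5 × 1.8 = 54.90 → 55.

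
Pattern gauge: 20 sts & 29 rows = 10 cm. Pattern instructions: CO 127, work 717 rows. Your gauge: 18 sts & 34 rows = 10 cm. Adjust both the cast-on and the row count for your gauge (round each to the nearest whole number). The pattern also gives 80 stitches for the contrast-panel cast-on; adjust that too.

Stitches: 127 × 18/20 = 114.30 → 114.
Rows: 717 × 34/29 = 840.62 → 841.
contrast-panel cast-on: 80 × 18/20 = 72.00 → 72.

Cast on 114 stitches; work 841 rows; contrast-panel cast-on 72 stitches.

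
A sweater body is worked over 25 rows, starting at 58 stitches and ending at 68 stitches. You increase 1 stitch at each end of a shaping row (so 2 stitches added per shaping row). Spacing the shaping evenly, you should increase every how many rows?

Increase every 5th row.

Stitches to add: |68 − 58| = 10.
Shaping rows needed: 10 / 2 = 5.
25 rows / 5 = every 5 rows.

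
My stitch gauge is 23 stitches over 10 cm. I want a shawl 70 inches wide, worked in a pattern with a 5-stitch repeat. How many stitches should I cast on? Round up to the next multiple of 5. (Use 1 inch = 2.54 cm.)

Cast on 410 stitches.

70 in = 70 × 2.54 = 177.80 cm.
23 / 10 = 2.3 sts/cm.
177.80 × 2.3 = 408.94 sts.
→ 410.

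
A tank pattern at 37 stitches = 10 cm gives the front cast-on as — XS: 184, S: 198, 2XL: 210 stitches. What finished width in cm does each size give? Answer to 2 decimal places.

37/10 = 3.7 sts per cm.
XS: 184 / 3.7 = 49.730 → 49.73 cm.
S: 198 / 3.7 = 53.514 → 53.51 cm.
2XL: 210 / 3.7 = 56.757 → 56.76 cm.

XS 49.73 cm; S 53.51 cm; 2XL 56.76 cm.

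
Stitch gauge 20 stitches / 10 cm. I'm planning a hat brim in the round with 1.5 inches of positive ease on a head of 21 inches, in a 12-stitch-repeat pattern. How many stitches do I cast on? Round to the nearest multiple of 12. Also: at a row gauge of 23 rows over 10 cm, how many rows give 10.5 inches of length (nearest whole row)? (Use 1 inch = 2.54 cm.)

Finished = 21 + 1.5 = 22.5 inches.
22.5 inches × 2.54 = 57.15 cm.
20/10 = 2 sts per cm; 57.15 × 2 = 114.30 sts.
Nearest multiple of 12 → 120.
10.5 inches = 26.67 cm; × 2.3 = 61.34 → 61 rows.

Cast on 120 stitches; work 61 rows.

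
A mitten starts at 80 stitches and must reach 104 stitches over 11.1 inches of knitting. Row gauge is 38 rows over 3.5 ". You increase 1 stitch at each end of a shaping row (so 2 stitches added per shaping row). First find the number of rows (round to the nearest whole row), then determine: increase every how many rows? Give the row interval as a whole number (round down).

Rows = 11.1 × 10.857 = 120.5 → 121 rows.
Stitches to add: 24 → 12 shaping rows (at 2 st each).
121 / 12 = 10.08 → every 10 rows.

Increase every 10th row.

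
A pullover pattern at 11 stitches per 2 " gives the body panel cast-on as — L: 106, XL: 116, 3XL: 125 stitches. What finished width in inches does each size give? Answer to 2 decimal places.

L 19.27 inches; XL 21.09 inches; 3XL 22.73 inches.

11/2 = 5.5 sts per in.
L: 106 / 5.5 = 19.273 → 19.27 in.
XL: 116 / 5.5 = 21.091 → 21.09 in.
3XL: 125 / 5.5 = 22.727 → 22.73 in.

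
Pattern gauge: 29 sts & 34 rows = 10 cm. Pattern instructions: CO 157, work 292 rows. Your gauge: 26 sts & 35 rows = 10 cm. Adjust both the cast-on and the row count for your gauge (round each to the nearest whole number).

Stitches: 157 × 26/29 = 140.76 → 141.
Rows: 292 × 35/34 = 300.59 → 301.

Cast on 141 stitches; work 301 rows.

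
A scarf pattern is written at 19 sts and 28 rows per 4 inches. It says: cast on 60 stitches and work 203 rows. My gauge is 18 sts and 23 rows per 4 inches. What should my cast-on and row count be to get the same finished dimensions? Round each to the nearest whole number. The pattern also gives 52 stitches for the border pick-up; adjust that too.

Stitches: 60 × 18/19 = 56.84 → 57.
Rows: 203 × 23/28 = 166.75 → 167.
border pick-up: 52 × 18/19 = 49.26 → 49.

Cast on 57 stitches; work 167 rows; border pick-up 49 stitches.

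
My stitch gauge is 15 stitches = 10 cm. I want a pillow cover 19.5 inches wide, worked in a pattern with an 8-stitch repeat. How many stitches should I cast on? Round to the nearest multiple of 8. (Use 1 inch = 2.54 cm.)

19.5 in = 19.5 × 2.54 = 49.53 cm.
15 / 10 = 1.5 sts/cm.
49.53 × 1.5 = 74.30 sts.
→ 72.

Cast on 72 stitches.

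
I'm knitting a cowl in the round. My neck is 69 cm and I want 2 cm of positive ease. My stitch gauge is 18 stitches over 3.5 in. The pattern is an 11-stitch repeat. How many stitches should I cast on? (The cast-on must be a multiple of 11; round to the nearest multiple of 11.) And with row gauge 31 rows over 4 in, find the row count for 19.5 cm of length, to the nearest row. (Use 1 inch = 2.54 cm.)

Finished = 69 + 2 = 71 cm.
71 cm × 1/2.54 = 27.95 inches.
18/3.5 = 5.143 sts per in; 27.95 × 5.143 = 143.76 sts.
Nearest multiple of 11 → 143.
19.5 cm = 7.68 inches; × 7.75 = 59.50 → 59 rows.

Cast on 143 stitches; work 59 rows.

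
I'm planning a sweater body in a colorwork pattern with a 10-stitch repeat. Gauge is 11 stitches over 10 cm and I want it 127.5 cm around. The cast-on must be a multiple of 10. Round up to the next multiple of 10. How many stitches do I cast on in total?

11 / 10 = 1.1 sts per cm.
127.5 × 1.1 = 140.25 sts.
Next multiple of 10: 150.

Cast on 150 stitches.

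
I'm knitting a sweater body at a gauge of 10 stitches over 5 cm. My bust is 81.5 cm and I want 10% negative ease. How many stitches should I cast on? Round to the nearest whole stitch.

147 stitches.

Finished = 81.5 × 0.90 = 73.35 cm.
10 / 5 = 2 sts per cm.
73.35 × 2 = 146.70 sts.
→ 147 sts.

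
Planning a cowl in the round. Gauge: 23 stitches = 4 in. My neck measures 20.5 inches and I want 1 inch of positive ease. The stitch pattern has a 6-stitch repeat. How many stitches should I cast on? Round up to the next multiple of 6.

Finished = 20.5 + 1 = 21.5 inches.
23 / 4 = 5.75 sts/in.
21.5 × 5.75 = 123.62 sts.
Next multiple of 6: 126.

CO 126 sts.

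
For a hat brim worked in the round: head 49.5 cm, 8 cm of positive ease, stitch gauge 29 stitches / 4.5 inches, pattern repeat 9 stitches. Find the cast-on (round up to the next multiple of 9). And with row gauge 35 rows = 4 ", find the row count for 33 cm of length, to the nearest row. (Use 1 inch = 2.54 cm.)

Cast on 153 stitches; work 114 rows.

Finished = 49.5 + 8 = 57.5 cm.
57.5 cm × 1/2.54 = 22.64 inches.
29/4.5 = 6.444 sts per in; 22.64 × 6.444 = 145.89 sts.
Next multiple of 9 → 153.
33 cm = 12.99 inches; × 8.75 = 113.68 → 114 rows.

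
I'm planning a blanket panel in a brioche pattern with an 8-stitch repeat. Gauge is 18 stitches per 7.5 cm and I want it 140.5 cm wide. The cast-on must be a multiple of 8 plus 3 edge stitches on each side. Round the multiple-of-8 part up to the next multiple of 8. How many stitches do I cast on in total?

CO 342 sts.

18 / 7.5 = 2.4 sts per cm.
140.5 × 2.4 = 337.20 sts.
Less 6 edge sts → 331.20 for the repeat.
Next multiple of 8: 336.
Add back 6 edge sts → 342.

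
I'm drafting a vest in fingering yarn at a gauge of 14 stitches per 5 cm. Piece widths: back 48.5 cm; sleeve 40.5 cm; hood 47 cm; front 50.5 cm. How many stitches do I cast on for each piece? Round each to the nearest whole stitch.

Rate = 14/5 = 2.8 sts per cm.
back: 48.5 × 2.8 = 135.80 → 136.
sleeve: 40.5 × 2.8 = 113.40 → 113.
hood: 47 × 2.8 = 131.60 → 132.
front: 50.5 × 2.8 = 141.40 → 141.

back 136; sleeve 113; hood 132; front 141.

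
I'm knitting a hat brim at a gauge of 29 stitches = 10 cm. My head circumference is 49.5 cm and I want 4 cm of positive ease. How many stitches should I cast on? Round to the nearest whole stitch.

Finished = 49.5 + 4 = 53.5 cm.
29 / 10 = 2.9 sts per cm.
53.50 × 2.9 = 155.15 sts.
→ 155 sts.

CO 155 sts.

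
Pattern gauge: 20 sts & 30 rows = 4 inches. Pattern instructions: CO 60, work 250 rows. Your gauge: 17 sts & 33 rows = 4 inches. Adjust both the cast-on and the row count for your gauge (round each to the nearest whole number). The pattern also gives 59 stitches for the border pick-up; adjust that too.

Cast on 51 stitches; work 275 rows; border pick-up 50 stitches.

Stitches: 60 × 17/20 = 51.00 → 51.
Rows: 250 × 33/30 = 275.00 → 275.
border pick-up: 59 × 17/20 = 50.15 → 50.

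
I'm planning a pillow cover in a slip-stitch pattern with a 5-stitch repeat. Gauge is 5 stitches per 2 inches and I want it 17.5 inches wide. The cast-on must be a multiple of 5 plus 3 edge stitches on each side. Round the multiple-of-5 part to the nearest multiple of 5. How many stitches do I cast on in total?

5 / 2 = 2.5 sts per inch.
17.5 × 2.5 = 43.75 sts.
Less 6 edge sts → 37.75 for the repeat.
Nearest multiple of 5: 40.
Add back 6 edge sts → 46.

CO 46 sts.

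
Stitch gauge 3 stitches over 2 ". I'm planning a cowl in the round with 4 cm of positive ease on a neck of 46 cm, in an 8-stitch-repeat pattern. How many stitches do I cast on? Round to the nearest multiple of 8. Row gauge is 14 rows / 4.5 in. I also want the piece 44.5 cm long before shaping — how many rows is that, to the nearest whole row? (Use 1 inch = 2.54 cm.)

Finished = 46 + 4 = 50 cm.
50 cm × 1/2.54 = 19.69 inches.
3/2 = 1.5 sts per in; 19.69 × 1.5 = 29.53 sts.
Nearest multiple of 8 → 32.
44.5 cm = 17.52 inches; × 3.111 = 54.51 → 55 rows.

Cast on 32 stitches; work 55 rows.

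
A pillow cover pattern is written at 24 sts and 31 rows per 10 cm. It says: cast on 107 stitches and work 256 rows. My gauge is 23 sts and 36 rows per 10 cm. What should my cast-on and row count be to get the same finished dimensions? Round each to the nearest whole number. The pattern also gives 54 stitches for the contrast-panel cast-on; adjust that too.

Stitches: 107 × 23/24 = 102.54 → 103.
Rows: 256 × 36/31 = 297.29 → 297.
contrast-panel cast-on: 54 × 23/24 = 51.75 → 52.

Cast on 103 stitches; work 297 rows; contrast-panel cast-on 52 stitches.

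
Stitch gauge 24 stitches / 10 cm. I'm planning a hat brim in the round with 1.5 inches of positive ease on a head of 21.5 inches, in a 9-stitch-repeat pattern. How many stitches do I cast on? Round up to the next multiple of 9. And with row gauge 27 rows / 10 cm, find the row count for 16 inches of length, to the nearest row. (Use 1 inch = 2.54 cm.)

Finished = 21.5 + 1.5 = 23 inches.
23 inches × 2.54 = 58.42 cm.
24/10 = 2.4 sts per cm; 58.42 × 2.4 = 140.21 sts.
Next multiple of 9 → 144.
16 inches = 40.64 cm; × 2.7 = 109.73 → 110 rows.

Cast on 144 stitches; work 110 rows.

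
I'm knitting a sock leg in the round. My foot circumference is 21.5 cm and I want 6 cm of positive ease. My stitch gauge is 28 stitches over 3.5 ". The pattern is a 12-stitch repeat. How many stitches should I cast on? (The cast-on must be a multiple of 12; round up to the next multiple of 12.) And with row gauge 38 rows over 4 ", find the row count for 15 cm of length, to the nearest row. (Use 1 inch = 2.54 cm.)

Finished = 21.5 + 6 = 27.5 cm.
27.5 cm × 1/2.54 = 10.83 inches.
28/3.5 = 8 sts per in; 10.83 × 8 = 86.61 sts.
Next multiple of 12 → 96.
15 cm = 5.91 inches; × 9.5 = 56.10 → 56 rows.

Cast on 96 stitches; work 56 rows.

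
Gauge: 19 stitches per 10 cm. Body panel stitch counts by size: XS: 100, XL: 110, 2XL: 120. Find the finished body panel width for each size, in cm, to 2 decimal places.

XS 52.63 cm; XL 57.89 cm; 2XL 63.16 cm.

19/10 = 1.9 sts per cm.
XS: 100 / 1.9 = 52.632 → 52.63 cm.
XL: 110 / 1.9 = 57.895 → 57.89 cm.
2XL: 120 / 1.9 = 63.158 → 63.16 cm.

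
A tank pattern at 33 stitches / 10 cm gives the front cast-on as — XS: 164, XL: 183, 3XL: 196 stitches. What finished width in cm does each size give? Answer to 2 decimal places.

33/10 = 3.3 sts per cm.
XS: 164 / 3.3 = 49.697 → 49.70 cm.
XL: 183 / 3.3 = 55.455 → 55.45 cm.
3XL: 196 / 3.3 = 59.394 → 59.39 cm.

XS 49.70 cm; XL 55.45 cm; 3XL 59.39 cm.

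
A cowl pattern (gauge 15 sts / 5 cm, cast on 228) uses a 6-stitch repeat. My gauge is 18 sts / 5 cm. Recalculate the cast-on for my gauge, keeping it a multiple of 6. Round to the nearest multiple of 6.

Cast on 276 stitches.

228 × 18 / 15 = 273.60.
Nearest multiple of 6: 276.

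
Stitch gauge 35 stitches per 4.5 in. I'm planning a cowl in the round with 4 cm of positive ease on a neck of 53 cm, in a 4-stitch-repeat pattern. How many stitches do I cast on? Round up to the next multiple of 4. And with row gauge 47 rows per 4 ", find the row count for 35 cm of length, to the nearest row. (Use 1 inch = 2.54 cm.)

Cast on 176 stitches; work 162 rows.

Finished = 53 + 4 = 57 cm.
57 cm × 1/2.54 = 22.44 inches.
35/4.5 = 7.778 sts per in; 22.44 × 7.778 = 174.54 sts.
Next multiple of 4 → 176.
35 cm = 13.78 inches; × 11.75 = 161.91 → 162 rows.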